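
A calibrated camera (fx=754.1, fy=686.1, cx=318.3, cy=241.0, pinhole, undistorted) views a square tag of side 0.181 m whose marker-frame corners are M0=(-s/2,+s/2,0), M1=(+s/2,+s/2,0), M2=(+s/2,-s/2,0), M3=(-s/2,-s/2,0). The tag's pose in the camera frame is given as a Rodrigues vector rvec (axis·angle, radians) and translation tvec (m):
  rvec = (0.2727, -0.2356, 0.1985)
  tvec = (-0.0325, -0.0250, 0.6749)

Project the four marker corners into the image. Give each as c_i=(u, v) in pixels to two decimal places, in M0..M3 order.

Intrinsics K: fx=754.1, fy=686.1, cx=318.3, cy=241.0
Marker side s = 0.181 m; corners in marker frame (Z=0):
  M0 = (-0.0905, +0.0905, 0)
  M1 = (+0.0905, +0.0905, 0)
  M2 = (+0.0905, -0.0905, 0)
  M3 = (-0.0905, -0.0905, 0)
rvec = (0.2727, -0.2356, 0.1985), |rvec| = θ = 0.41143 rad = 23.573°
Rodrigues: sinθ=0.39992, 1−cosθ=0.08345; R = I + sinθ·[k]× + (1−cosθ)·[k]×²:
    [+0.95321 -0.22462 -0.20232]
    [+0.16127 +0.94391 -0.28813]
    [+0.25570 +0.24202 +0.93597]
t = (-0.0325, -0.0250, 0.6749) m
M0: Pc = R·M0+t = (-0.13909, +0.04583, +0.67366); u = 754.1·(-0.13909)/0.67366 + 318.3 = 162.5979, v = 686.1·(+0.04583)/0.67366 + 241.0 = 287.6751
M1: Pc = R·M1+t = (+0.03344, +0.07502, +0.71994); u = 754.1·(+0.03344)/0.71994 + 318.3 = 353.3238, v = 686.1·(+0.07502)/0.71994 + 241.0 = 312.4930
M2: Pc = R·M2+t = (+0.07409, -0.09583, +0.67614); u = 754.1·(+0.07409)/0.67614 + 318.3 = 400.9371, v = 686.1·(-0.09583)/0.67614 + 241.0 = 143.7591
M3: Pc = R·M3+t = (-0.09844, -0.12502, +0.62986); u = 754.1·(-0.09844)/0.62986 + 318.3 = 200.4452, v = 686.1·(-0.12502)/0.62986 + 241.0 = 104.8169

c0=(162.60, 287.68) c1=(353.32, 312.49) c2=(400.94, 143.76) c3=(200.45, 104.82)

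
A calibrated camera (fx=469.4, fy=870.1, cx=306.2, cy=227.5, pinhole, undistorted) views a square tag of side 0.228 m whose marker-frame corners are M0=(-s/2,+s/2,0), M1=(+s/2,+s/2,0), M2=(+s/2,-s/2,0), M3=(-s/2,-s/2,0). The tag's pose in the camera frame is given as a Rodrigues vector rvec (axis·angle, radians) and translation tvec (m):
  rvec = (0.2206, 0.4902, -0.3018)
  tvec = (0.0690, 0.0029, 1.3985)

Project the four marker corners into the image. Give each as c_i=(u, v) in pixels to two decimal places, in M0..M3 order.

Intrinsics K: fx=469.4, fy=870.1, cx=306.2, cy=227.5
Marker side s = 0.228 m; corners in marker frame (Z=0):
  M0 = (-0.1140, +0.1140, 0)
  M1 = (+0.1140, +0.1140, 0)
  M2 = (+0.1140, -0.1140, 0)
  M3 = (-0.1140, -0.1140, 0)
rvec = (0.2206, 0.4902, -0.3018), |rvec| = θ = 0.61648 rad = 35.322°
Rodrigues: sinθ=0.57816, 1−cosθ=0.18408; R = I + sinθ·[k]× + (1−cosθ)·[k]×²:
    [+0.83949 +0.33542 +0.42749]
    [-0.23067 +0.93231 -0.27855]
    [-0.49198 +0.13523 +0.86004]
t = (0.0690, 0.0029, 1.3985) m
M0: Pc = R·M0+t = (+0.01154, +0.13548, +1.47000); u = 469.4·(+0.01154)/1.47000 + 306.2 = 309.8837, v = 870.1·(+0.13548)/1.47000 + 227.5 = 307.6907
M1: Pc = R·M1+t = (+0.20294, +0.08289, +1.35783); u = 469.4·(+0.20294)/1.35783 + 306.2 = 376.3561, v = 870.1·(+0.08289)/1.35783 + 227.5 = 280.6145
M2: Pc = R·M2+t = (+0.12646, -0.12968, +1.32700); u = 469.4·(+0.12646)/1.32700 + 306.2 = 350.9342, v = 870.1·(-0.12968)/1.32700 + 227.5 = 142.4704
M3: Pc = R·M3+t = (-0.06494, -0.07709, +1.43917); u = 469.4·(-0.06494)/1.43917 + 306.2 = 285.0191, v = 870.1·(-0.07709)/1.43917 + 227.5 = 180.8940

c0=(309.88, 307.69) c1=(376.36, 280.61) c2=(350.93, 142.47) c3=(285.02, 180.89)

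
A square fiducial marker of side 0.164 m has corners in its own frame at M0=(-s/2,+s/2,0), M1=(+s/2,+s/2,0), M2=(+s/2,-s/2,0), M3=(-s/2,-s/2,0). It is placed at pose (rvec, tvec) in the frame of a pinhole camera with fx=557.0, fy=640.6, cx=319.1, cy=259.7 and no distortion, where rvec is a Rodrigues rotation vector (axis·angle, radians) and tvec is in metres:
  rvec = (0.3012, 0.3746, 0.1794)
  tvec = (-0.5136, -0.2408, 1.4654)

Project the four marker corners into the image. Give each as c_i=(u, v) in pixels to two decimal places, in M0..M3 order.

c0=(99.73, 182.80) c1=(148.68, 196.22) c2=(149.86, 123.91) c3=(99.11, 112.70)

Intrinsics K: fx=557.0, fy=640.6, cx=319.1, cy=259.7
Marker side s = 0.164 m; corners in marker frame (Z=0):
  M0 = (-0.0820, +0.0820, 0)
  M1 = (+0.0820, +0.0820, 0)
  M2 = (+0.0820, -0.0820, 0)
  M3 = (-0.0820, -0.0820, 0)
rvec = (0.3012, 0.3746, 0.1794), |rvec| = θ = 0.51306 rad = 29.396°
Rodrigues: sinθ=0.49085, 1−cosθ=0.12875; R = I + sinθ·[k]× + (1−cosθ)·[k]×²:
    [+0.91562 -0.11644 +0.38481]
    [+0.22682 +0.93988 -0.25529]
    [-0.33195 +0.32103 +0.88699]
t = (-0.5136, -0.2408, 1.4654) m
M0: Pc = R·M0+t = (-0.59823, -0.18233, +1.51894); u = 557.0·(-0.59823)/1.51894 + 319.1 = 99.7281, v = 640.6·(-0.18233)/1.51894 + 259.7 = 182.8046
M1: Pc = R·M1+t = (-0.44807, -0.14513, +1.46450); u = 557.0·(-0.44807)/1.46450 + 319.1 = 148.6849, v = 640.6·(-0.14513)/1.46450 + 259.7 = 196.2175
M2: Pc = R·M2+t = (-0.42897, -0.29927, +1.41186); u = 557.0·(-0.42897)/1.41186 + 319.1 = 149.8641, v = 640.6·(-0.29927)/1.41186 + 259.7 = 123.9120
M3: Pc = R·M3+t = (-0.57913, -0.33647, +1.46630); u = 557.0·(-0.57913)/1.46630 + 319.1 = 99.1056, v = 640.6·(-0.33647)/1.46630 + 259.7 = 112.7020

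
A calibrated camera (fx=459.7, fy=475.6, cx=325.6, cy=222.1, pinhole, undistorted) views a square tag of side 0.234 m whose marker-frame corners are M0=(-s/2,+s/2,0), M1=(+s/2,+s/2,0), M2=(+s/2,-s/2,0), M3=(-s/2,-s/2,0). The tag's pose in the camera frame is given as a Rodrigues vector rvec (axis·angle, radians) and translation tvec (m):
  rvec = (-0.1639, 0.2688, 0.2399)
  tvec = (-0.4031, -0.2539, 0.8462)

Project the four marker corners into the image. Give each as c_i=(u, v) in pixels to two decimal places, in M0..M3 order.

c0=(37.01, 130.42) c1=(139.33, 152.41) c2=(179.23, 26.16) c3=(77.40, 14.20)

Intrinsics K: fx=459.7, fy=475.6, cx=325.6, cy=222.1
Marker side s = 0.234 m; corners in marker frame (Z=0):
  M0 = (-0.1170, +0.1170, 0)
  M1 = (+0.1170, +0.1170, 0)
  M2 = (+0.1170, -0.1170, 0)
  M3 = (-0.1170, -0.1170, 0)
rvec = (-0.1639, 0.2688, 0.2399), |rvec| = θ = 0.39581 rad = 22.678°
Rodrigues: sinθ=0.38556, 1−cosθ=0.07732; R = I + sinθ·[k]× + (1−cosθ)·[k]×²:
    [+0.93594 -0.25543 +0.24243]
    [+0.21194 +0.95834 +0.19148]
    [-0.28124 -0.12783 +0.95109]
t = (-0.4031, -0.2539, 0.8462) m
M0: Pc = R·M0+t = (-0.54249, -0.16657, +0.86415); u = 459.7·(-0.54249)/0.86415 + 325.6 = 37.0125, v = 475.6·(-0.16657)/0.86415 + 222.1 = 130.4244
M1: Pc = R·M1+t = (-0.32348, -0.11698, +0.79834); u = 459.7·(-0.32348)/0.79834 + 325.6 = 139.3336, v = 475.6·(-0.11698)/0.79834 + 222.1 = 152.4125
M2: Pc = R·M2+t = (-0.26371, -0.34123, +0.82825); u = 459.7·(-0.26371)/0.82825 + 325.6 = 179.2343, v = 475.6·(-0.34123)/0.82825 + 222.1 = 26.1590
M3: Pc = R·M3+t = (-0.48272, -0.39082, +0.89406); u = 459.7·(-0.48272)/0.89406 + 325.6 = 77.3995, v = 475.6·(-0.39082)/0.89406 + 222.1 = 14.1998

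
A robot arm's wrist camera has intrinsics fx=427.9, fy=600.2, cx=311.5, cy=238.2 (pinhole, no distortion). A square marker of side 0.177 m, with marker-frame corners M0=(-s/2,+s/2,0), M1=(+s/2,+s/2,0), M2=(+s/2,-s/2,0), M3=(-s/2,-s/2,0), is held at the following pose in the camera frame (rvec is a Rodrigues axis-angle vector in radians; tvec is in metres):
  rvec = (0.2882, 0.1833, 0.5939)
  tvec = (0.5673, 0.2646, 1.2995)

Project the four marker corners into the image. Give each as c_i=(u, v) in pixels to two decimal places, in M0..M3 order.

c0=(455.35, 365.74) c1=(503.75, 413.42) c2=(543.69, 354.78) c3=(492.67, 305.70)

Intrinsics K: fx=427.9, fy=600.2, cx=311.5, cy=238.2
Marker side s = 0.177 m; corners in marker frame (Z=0):
  M0 = (-0.0885, +0.0885, 0)
  M1 = (+0.0885, +0.0885, 0)
  M2 = (+0.0885, -0.0885, 0)
  M3 = (-0.0885, -0.0885, 0)
rvec = (0.2882, 0.1833, 0.5939), |rvec| = θ = 0.68511 rad = 39.254°
Rodrigues: sinθ=0.63276, 1−cosθ=0.22565; R = I + sinθ·[k]× + (1−cosθ)·[k]×²:
    [+0.81428 -0.52312 +0.25158]
    [+0.57391 +0.79050 -0.21384]
    [-0.08701 +0.31851 +0.94392]
t = (0.5673, 0.2646, 1.2995) m
M0: Pc = R·M0+t = (+0.44894, +0.28377, +1.33539); u = 427.9·(+0.44894)/1.33539 + 311.5 = 455.3543, v = 600.2·(+0.28377)/1.33539 + 238.2 = 365.7416
M1: Pc = R·M1+t = (+0.59307, +0.38535, +1.31999); u = 427.9·(+0.59307)/1.31999 + 311.5 = 503.7544, v = 600.2·(+0.38535)/1.31999 + 238.2 = 413.4194
M2: Pc = R·M2+t = (+0.68566, +0.24543, +1.26361); u = 427.9·(+0.68566)/1.26361 + 311.5 = 543.6868, v = 600.2·(+0.24543)/1.26361 + 238.2 = 354.7772
M3: Pc = R·M3+t = (+0.54153, +0.14385, +1.27901); u = 427.9·(+0.54153)/1.27901 + 311.5 = 492.6725, v = 600.2·(+0.14385)/1.27901 + 238.2 = 305.7039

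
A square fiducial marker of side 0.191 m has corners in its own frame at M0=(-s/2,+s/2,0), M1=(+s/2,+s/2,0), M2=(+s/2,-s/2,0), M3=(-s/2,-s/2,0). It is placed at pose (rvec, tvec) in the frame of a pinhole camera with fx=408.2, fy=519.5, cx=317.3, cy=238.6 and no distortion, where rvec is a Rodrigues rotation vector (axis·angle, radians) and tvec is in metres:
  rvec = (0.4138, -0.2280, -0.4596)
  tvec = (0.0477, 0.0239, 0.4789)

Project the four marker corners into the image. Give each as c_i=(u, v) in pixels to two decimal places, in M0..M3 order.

c0=(317.91, 388.56) c1=(445.86, 293.94) c2=(403.37, 123.88) c3=(248.18, 227.79)

Intrinsics K: fx=408.2, fy=519.5, cx=317.3, cy=238.6
Marker side s = 0.191 m; corners in marker frame (Z=0):
  M0 = (-0.0955, +0.0955, 0)
  M1 = (+0.0955, +0.0955, 0)
  M2 = (+0.0955, -0.0955, 0)
  M3 = (-0.0955, -0.0955, 0)
rvec = (0.4138, -0.2280, -0.4596), |rvec| = θ = 0.65913 rad = 37.765°
Rodrigues: sinθ=0.61243, 1−cosθ=0.20947; R = I + sinθ·[k]× + (1−cosθ)·[k]×²:
    [+0.87309 +0.38155 -0.30354]
    [-0.47253 +0.81559 -0.33396]
    [+0.12015 +0.43501 +0.89238]
t = (0.0477, 0.0239, 0.4789) m
M0: Pc = R·M0+t = (+0.00076, +0.14692, +0.50897); u = 408.2·(+0.00076)/0.50897 + 317.3 = 317.9078, v = 519.5·(+0.14692)/0.50897 + 238.6 = 388.5552
M1: Pc = R·M1+t = (+0.16752, +0.05666, +0.53192); u = 408.2·(+0.16752)/0.53192 + 317.3 = 445.8552, v = 519.5·(+0.05666)/0.53192 + 238.6 = 293.9400
M2: Pc = R·M2+t = (+0.09464, -0.09912, +0.44883); u = 408.2·(+0.09464)/0.44883 + 317.3 = 403.3746, v = 519.5·(-0.09912)/0.44883 + 238.6 = 123.8788
M3: Pc = R·M3+t = (-0.07212, -0.00886, +0.42588); u = 408.2·(-0.07212)/0.42588 + 317.3 = 248.1767, v = 519.5·(-0.00886)/0.42588 + 238.6 = 227.7890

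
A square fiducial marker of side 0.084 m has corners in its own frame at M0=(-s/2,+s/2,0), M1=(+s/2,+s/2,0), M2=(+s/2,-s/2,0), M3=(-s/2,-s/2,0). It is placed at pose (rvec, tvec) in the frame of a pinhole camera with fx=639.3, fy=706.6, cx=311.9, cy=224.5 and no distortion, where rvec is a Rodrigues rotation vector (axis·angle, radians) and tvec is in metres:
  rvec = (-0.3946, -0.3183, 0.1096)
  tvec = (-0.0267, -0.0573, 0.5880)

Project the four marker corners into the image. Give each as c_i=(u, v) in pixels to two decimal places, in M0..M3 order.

Intrinsics K: fx=639.3, fy=706.6, cx=311.9, cy=224.5
Marker side s = 0.084 m; corners in marker frame (Z=0):
  M0 = (-0.0420, +0.0420, 0)
  M1 = (+0.0420, +0.0420, 0)
  M2 = (+0.0420, -0.0420, 0)
  M3 = (-0.0420, -0.0420, 0)
rvec = (-0.3946, -0.3183, 0.1096), |rvec| = θ = 0.51869 rad = 29.719°
Rodrigues: sinθ=0.49574, 1−cosθ=0.13153; R = I + sinθ·[k]× + (1−cosθ)·[k]×²:
    [+0.94460 -0.04335 -0.32536]
    [+0.16616 +0.91800 +0.36009]
    [+0.28307 -0.39420 +0.87434]
t = (-0.0267, -0.0573, 0.5880) m
M0: Pc = R·M0+t = (-0.06819, -0.02572, +0.55955); u = 639.3·(-0.06819)/0.55955 + 311.9 = 233.9878, v = 706.6·(-0.02572)/0.55955 + 224.5 = 192.0179
M1: Pc = R·M1+t = (+0.01115, -0.01177, +0.58333); u = 639.3·(+0.01115)/0.58333 + 311.9 = 324.1225, v = 706.6·(-0.01177)/0.58333 + 224.5 = 210.2485
M2: Pc = R·M2+t = (+0.01479, -0.08888, +0.61645); u = 639.3·(+0.01479)/0.61645 + 311.9 = 327.2420, v = 706.6·(-0.08888)/0.61645 + 224.5 = 122.6242
M3: Pc = R·M3+t = (-0.06455, -0.10283, +0.59267); u = 639.3·(-0.06455)/0.59267 + 311.9 = 242.2683, v = 706.6·(-0.10283)/0.59267 + 224.5 = 101.8966

c0=(233.99, 192.02) c1=(324.12, 210.25) c2=(327.24, 122.62) c3=(242.27, 101.90)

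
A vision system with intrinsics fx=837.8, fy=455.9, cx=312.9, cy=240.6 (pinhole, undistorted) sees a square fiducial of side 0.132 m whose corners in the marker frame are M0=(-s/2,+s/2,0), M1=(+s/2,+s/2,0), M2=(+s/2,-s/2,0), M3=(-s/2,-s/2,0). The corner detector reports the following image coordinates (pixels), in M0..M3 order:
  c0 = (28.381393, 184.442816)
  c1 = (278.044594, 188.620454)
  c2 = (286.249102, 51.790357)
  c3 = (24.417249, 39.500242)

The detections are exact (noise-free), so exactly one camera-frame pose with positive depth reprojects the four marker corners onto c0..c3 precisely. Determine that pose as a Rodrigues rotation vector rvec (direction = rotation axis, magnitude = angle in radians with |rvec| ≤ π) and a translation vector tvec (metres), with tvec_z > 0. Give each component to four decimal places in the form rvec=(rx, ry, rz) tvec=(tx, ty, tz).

rvec=(0.1641, -0.1825, 0.0248) tvec=(-0.0815, -0.1185, 0.4403)

Intrinsics K: fx=837.8, fy=455.9, cx=312.9, cy=240.6
Marker side s = 0.132 m; corners in marker frame (Z=0):
  M0 = (-0.0660, +0.0660, 0)
  M1 = (+0.0660, +0.0660, 0)
  M2 = (+0.0660, -0.0660, 0)
  M3 = (-0.0660, -0.0660, 0)
Detected image corners:
  c0 = (28.381393, 184.442816) px
  c1 = (278.044594, 188.620454) px
  c2 = (286.249102, 51.790357) px
  c3 = (24.417249, 39.500242) px
Planar DLT: solve 8×8 A·h = b for H (H[2,2]=1):
  H  [+2000.39101 +38.81563 +157.74973]
  H  [+109.81161 +1108.72374 +117.89308]
  H  [+0.41496 +0.36390 +1.00000]
B = K⁻¹H; ‖b₁‖=2.271033, ‖b₂‖=2.271033; λ = 2/(‖b₁‖+‖b₂‖) = 0.440328, sign → tz>0 ⇒ λ=+0.440328
r₁ = λ·B[:,0] = (+0.98312,+0.00963,+0.18272); r₂ = λ·B[:,1] = (-0.03944,+0.98629,+0.16024)
r₃ = r₁×r₂ = (-0.17867,-0.16474,+0.97002); SVD([r₁ r₂ r₃]) → R = UVᵀ:
  R  [+0.98312 -0.03944 -0.17867]
  R  [+0.00963 +0.98629 -0.16474]
  R  [+0.18272 +0.16024 +0.97002]
t = (-0.08154, -0.11852, +0.44033) m
tr R = 2.939429; θ = arccos((tr R − 1)/2) = 0.246738 rad = 14.137°
axis k = ((R−Rᵀ)₃₂, (R−Rᵀ)₁₃, (R−Rᵀ)₂₁) / (2 sinθ) = (+0.665269, -0.739813, +0.100466)
rvec = θ·k = (+0.164147, -0.182540, +0.024789)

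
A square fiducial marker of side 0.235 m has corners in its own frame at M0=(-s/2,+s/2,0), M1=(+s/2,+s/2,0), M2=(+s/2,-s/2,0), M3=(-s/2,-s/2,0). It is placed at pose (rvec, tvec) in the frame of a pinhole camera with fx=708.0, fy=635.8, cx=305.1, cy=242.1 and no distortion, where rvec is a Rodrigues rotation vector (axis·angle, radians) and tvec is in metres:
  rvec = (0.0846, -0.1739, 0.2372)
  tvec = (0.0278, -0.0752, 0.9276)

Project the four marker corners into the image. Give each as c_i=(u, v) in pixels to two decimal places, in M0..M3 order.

Intrinsics K: fx=708.0, fy=635.8, cx=305.1, cy=242.1
Marker side s = 0.235 m; corners in marker frame (Z=0):
  M0 = (-0.1175, +0.1175, 0)
  M1 = (+0.1175, +0.1175, 0)
  M2 = (+0.1175, -0.1175, 0)
  M3 = (-0.1175, -0.1175, 0)
rvec = (0.0846, -0.1739, 0.2372), |rvec| = θ = 0.30604 rad = 17.535°
Rodrigues: sinθ=0.30129, 1−cosθ=0.04647; R = I + sinθ·[k]× + (1−cosθ)·[k]×²:
    [+0.95708 -0.24081 -0.16124]
    [+0.22622 +0.96854 -0.10375]
    [+0.18115 +0.06282 +0.98145]
t = (0.0278, -0.0752, 0.9276) m
M0: Pc = R·M0+t = (-0.11295, +0.01202, +0.91370); u = 708.0·(-0.11295)/0.91370 + 305.1 = 217.5756, v = 635.8·(+0.01202)/0.91370 + 242.1 = 250.4660
M1: Pc = R·M1+t = (+0.11196, +0.06518, +0.95627); u = 708.0·(+0.11196)/0.95627 + 305.1 = 387.9942, v = 635.8·(+0.06518)/0.95627 + 242.1 = 285.4389
M2: Pc = R·M2+t = (+0.16855, -0.16242, +0.94150); u = 708.0·(+0.16855)/0.94150 + 305.1 = 431.8498, v = 635.8·(-0.16242)/0.94150 + 242.1 = 132.4156
M3: Pc = R·M3+t = (-0.05636, -0.21558, +0.89893); u = 708.0·(-0.05636)/0.89893 + 305.1 = 260.7094, v = 635.8·(-0.21558)/0.89893 + 242.1 = 89.6215

c0=(217.58, 250.47) c1=(387.99, 285.44) c2=(431.85, 132.42) c3=(260.71, 89.62)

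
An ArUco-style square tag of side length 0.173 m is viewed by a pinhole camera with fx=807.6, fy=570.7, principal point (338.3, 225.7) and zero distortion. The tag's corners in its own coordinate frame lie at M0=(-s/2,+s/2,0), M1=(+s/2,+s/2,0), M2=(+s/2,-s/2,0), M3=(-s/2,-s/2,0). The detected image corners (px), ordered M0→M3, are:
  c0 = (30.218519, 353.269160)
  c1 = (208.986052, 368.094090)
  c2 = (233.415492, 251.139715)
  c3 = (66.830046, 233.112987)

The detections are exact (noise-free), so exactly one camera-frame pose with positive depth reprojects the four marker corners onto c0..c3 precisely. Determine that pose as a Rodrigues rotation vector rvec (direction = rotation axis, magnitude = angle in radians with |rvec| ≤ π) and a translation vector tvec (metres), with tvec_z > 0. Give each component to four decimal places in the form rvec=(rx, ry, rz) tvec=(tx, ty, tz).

rvec=(-0.2995, -0.1952, 0.1342) tvec=(-0.2051, 0.1066, 0.8224)

Intrinsics K: fx=807.6, fy=570.7, cx=338.3, cy=225.7
Marker side s = 0.173 m; corners in marker frame (Z=0):
  M0 = (-0.0865, +0.0865, 0)
  M1 = (+0.0865, +0.0865, 0)
  M2 = (+0.0865, -0.0865, 0)
  M3 = (-0.0865, -0.0865, 0)
Detected image corners:
  c0 = (30.218519, 353.269160) px
  c1 = (208.986052, 368.094090) px
  c2 = (233.415492, 251.139715) px
  c3 = (66.830046, 233.112987) px
Planar DLT: solve 8×8 A·h = b for H (H[2,2]=1):
  H  [+1024.98733 -225.83649 +136.90227]
  H  [+157.79341 +573.26888 +299.64852]
  H  [+0.20753 -0.37112 +1.00000]
B = K⁻¹H; ‖b₁‖=1.215964, ‖b₂‖=1.215964; λ = 2/(‖b₁‖+‖b₂‖) = 0.822393, sign → tz>0 ⇒ λ=+0.822393
r₁ = λ·B[:,0] = (+0.97227,+0.15989,+0.17067); r₂ = λ·B[:,1] = (-0.10213,+0.94680,-0.30520)
r₃ = r₁×r₂ = (-0.21039,+0.27931,+0.93687); SVD([r₁ r₂ r₃]) → R = UVᵀ:
  R  [+0.97227 -0.10213 -0.21039]
  R  [+0.15989 +0.94680 +0.27931]
  R  [+0.17067 -0.30520 +0.93687]
t = (-0.20509, +0.10656, +0.82239) m
tr R = 2.855934; θ = arccos((tr R − 1)/2) = 0.381876 rad = 21.880°
axis k = ((R−Rᵀ)₃₂, (R−Rᵀ)₁₃, (R−Rᵀ)₂₁) / (2 sinθ) = (-0.784239, -0.511261, +0.351543)
rvec = θ·k = (-0.299482, -0.195238, +0.134246)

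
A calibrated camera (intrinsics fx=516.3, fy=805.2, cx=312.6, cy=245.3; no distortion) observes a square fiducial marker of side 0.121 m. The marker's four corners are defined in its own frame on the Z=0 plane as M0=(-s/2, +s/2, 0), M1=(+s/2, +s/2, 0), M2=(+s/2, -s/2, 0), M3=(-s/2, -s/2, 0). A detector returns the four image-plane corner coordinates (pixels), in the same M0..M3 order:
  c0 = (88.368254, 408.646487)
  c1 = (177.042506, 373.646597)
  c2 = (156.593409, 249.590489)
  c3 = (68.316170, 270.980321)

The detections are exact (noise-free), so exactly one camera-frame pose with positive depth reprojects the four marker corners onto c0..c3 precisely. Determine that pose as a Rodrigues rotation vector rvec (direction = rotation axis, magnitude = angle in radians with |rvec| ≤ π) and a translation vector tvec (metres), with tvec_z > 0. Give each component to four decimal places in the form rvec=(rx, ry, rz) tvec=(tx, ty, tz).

rvec=(-0.2473, -0.5993, -0.2382) tvec=(-0.2607, 0.0701, 0.7160)

Intrinsics K: fx=516.3, fy=805.2, cx=312.6, cy=245.3
Marker side s = 0.121 m; corners in marker frame (Z=0):
  M0 = (-0.0605, +0.0605, 0)
  M1 = (+0.0605, +0.0605, 0)
  M2 = (+0.0605, -0.0605, 0)
  M3 = (-0.0605, -0.0605, 0)
Detected image corners:
  c0 = (88.368254, 408.646487) px
  c1 = (177.042506, 373.646597) px
  c2 = (156.593409, 249.590489) px
  c3 = (68.316170, 270.980321) px
Planar DLT: solve 8×8 A·h = b for H (H[2,2]=1):
  H  [+830.65929 +140.12638 +124.61554]
  H  [+32.06970 +1006.15676 +324.14175]
  H  [+0.81153 -0.22283 +1.00000]
B = K⁻¹H; ‖b₁‖=1.396582, ‖b₂‖=1.396582; λ = 2/(‖b₁‖+‖b₂‖) = 0.716034, sign → tz>0 ⇒ λ=+0.716034
r₁ = λ·B[:,0] = (+0.80018,-0.14850,+0.58108); r₂ = λ·B[:,1] = (+0.29094,+0.94334,-0.15955)
r₃ = r₁×r₂ = (-0.52446,+0.29673,+0.79805); SVD([r₁ r₂ r₃]) → R = UVᵀ:
  R  [+0.80018 +0.29094 -0.52446]
  R  [-0.14850 +0.94334 +0.29673]
  R  [+0.58108 -0.15955 +0.79805]
t = (-0.26071, +0.07011, +0.71603) m
tr R = 2.541580; θ = arccos((tr R − 1)/2) = 0.690716 rad = 39.575°
axis k = ((R−Rᵀ)₃₂, (R−Rᵀ)₁₃, (R−Rᵀ)₂₁) / (2 sinθ) = (-0.358100, -0.867652, -0.344883)
rvec = θ·k = (-0.247345, -0.599301, -0.238216)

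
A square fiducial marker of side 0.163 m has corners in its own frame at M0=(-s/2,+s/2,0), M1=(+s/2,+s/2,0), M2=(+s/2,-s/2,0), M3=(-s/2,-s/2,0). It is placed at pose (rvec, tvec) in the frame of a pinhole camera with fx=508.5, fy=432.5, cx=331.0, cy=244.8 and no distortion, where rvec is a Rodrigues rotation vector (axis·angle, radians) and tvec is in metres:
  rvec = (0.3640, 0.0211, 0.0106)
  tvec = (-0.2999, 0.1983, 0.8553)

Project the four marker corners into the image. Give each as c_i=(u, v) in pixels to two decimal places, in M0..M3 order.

Intrinsics K: fx=508.5, fy=432.5, cx=331.0, cy=244.8
Marker side s = 0.163 m; corners in marker frame (Z=0):
  M0 = (-0.0815, +0.0815, 0)
  M1 = (+0.0815, +0.0815, 0)
  M2 = (+0.0815, -0.0815, 0)
  M3 = (-0.0815, -0.0815, 0)
rvec = (0.3640, 0.0211, 0.0106), |rvec| = θ = 0.36477 rad = 20.900°
Rodrigues: sinθ=0.35673, 1−cosθ=0.06579; R = I + sinθ·[k]× + (1−cosθ)·[k]×²:
    [+0.99972 -0.00657 +0.02254]
    [+0.01416 +0.93443 -0.35587]
    [-0.01873 +0.35609 +0.93426]
t = (-0.2999, 0.1983, 0.8553) m
M0: Pc = R·M0+t = (-0.38191, +0.27330, +0.88585); u = 508.5·(-0.38191)/0.88585 + 331.0 = 111.7719, v = 432.5·(+0.27330)/0.88585 + 244.8 = 378.2348
M1: Pc = R·M1+t = (-0.21896, +0.27561, +0.88280); u = 508.5·(-0.21896)/0.88280 + 331.0 = 204.8778, v = 432.5·(+0.27561)/0.88280 + 244.8 = 379.8273
M2: Pc = R·M2+t = (-0.21789, +0.12330, +0.82475); u = 508.5·(-0.21789)/0.82475 + 331.0 = 196.6620, v = 432.5·(+0.12330)/0.82475 + 244.8 = 309.4577
M3: Pc = R·M3+t = (-0.38084, +0.12099, +0.82780); u = 508.5·(-0.38084)/0.82780 + 331.0 = 97.0581, v = 432.5·(+0.12099)/0.82780 + 244.8 = 308.0131

c0=(111.77, 378.23) c1=(204.88, 379.83) c2=(196.66, 309.46) c3=(97.06, 308.01)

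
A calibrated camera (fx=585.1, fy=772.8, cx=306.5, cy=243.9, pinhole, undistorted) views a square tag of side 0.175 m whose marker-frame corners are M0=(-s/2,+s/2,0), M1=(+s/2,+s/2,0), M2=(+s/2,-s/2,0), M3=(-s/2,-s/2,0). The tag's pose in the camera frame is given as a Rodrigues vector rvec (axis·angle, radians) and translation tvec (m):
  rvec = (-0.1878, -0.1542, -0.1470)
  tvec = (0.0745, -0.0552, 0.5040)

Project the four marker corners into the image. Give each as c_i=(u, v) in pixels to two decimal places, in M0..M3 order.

c0=(310.10, 311.13) c1=(508.76, 272.15) c2=(466.64, 24.31) c3=(277.55, 46.69)

Intrinsics K: fx=585.1, fy=772.8, cx=306.5, cy=243.9
Marker side s = 0.175 m; corners in marker frame (Z=0):
  M0 = (-0.0875, +0.0875, 0)
  M1 = (+0.0875, +0.0875, 0)
  M2 = (+0.0875, -0.0875, 0)
  M3 = (-0.0875, -0.0875, 0)
rvec = (-0.1878, -0.1542, -0.1470), |rvec| = θ = 0.28400 rad = 16.272°
Rodrigues: sinθ=0.28020, 1−cosθ=0.04006; R = I + sinθ·[k]× + (1−cosθ)·[k]×²:
    [+0.97746 +0.15941 -0.13842]
    [-0.13065 +0.97175 +0.19654]
    [+0.16585 -0.17403 +0.97067]
t = (0.0745, -0.0552, 0.5040) m
M0: Pc = R·M0+t = (+0.00292, +0.04126, +0.47426); u = 585.1·(+0.00292)/0.47426 + 306.5 = 310.1038, v = 772.8·(+0.04126)/0.47426 + 243.9 = 311.1326
M1: Pc = R·M1+t = (+0.17398, +0.01840, +0.50328); u = 585.1·(+0.17398)/0.50328 + 306.5 = 508.7587, v = 772.8·(+0.01840)/0.50328 + 243.9 = 272.1480
M2: Pc = R·M2+t = (+0.14608, -0.15166, +0.53374); u = 585.1·(+0.14608)/0.53374 + 306.5 = 466.6359, v = 772.8·(-0.15166)/0.53374 + 243.9 = 24.3115
M3: Pc = R·M3+t = (-0.02498, -0.12880, +0.50472); u = 585.1·(-0.02498)/0.50472 + 306.5 = 277.5457, v = 772.8·(-0.12880)/0.50472 + 243.9 = 46.6922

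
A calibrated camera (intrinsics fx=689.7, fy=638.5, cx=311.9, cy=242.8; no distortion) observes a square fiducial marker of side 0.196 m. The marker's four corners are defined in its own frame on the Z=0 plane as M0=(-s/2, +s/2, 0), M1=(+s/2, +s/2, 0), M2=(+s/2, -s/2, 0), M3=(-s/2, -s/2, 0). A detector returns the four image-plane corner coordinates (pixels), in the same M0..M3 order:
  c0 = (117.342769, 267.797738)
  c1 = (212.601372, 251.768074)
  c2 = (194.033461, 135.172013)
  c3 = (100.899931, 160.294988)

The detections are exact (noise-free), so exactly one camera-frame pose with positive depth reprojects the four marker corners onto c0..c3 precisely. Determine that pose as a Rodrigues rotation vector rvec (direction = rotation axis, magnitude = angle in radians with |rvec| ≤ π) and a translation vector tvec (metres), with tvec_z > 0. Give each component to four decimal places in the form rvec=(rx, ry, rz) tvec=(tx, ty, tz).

Intrinsics K: fx=689.7, fy=638.5, cx=311.9, cy=242.8
Marker side s = 0.196 m; corners in marker frame (Z=0):
  M0 = (-0.0980, +0.0980, 0)
  M1 = (+0.0980, +0.0980, 0)
  M2 = (+0.0980, -0.0980, 0)
  M3 = (-0.0980, -0.0980, 0)
Detected image corners:
  c0 = (117.342769, 267.797738) px
  c1 = (212.601372, 251.768074) px
  c2 = (194.033461, 135.172013) px
  c3 = (100.899931, 160.294988) px
Planar DLT: solve 8×8 A·h = b for H (H[2,2]=1):
  H  [+414.83095 +83.32572 +154.24535]
  H  [-190.81243 +563.20613 +203.97993]
  H  [-0.42083 -0.03690 +1.00000]
B = K⁻¹H; ‖b₁‖=0.907345, ‖b₂‖=0.907345; λ = 2/(‖b₁‖+‖b₂‖) = 1.102116, sign → tz>0 ⇒ λ=+1.102116
r₁ = λ·B[:,0] = (+0.87263,-0.15299,-0.46380); r₂ = λ·B[:,1] = (+0.15154,+0.98761,-0.04066)
r₃ = r₁×r₂ = (+0.46428,-0.03480,+0.88501); SVD([r₁ r₂ r₃]) → R = UVᵀ:
  R  [+0.87263 +0.15154 +0.46428]
  R  [-0.15299 +0.98761 -0.03480]
  R  [-0.46380 -0.04066 +0.88501]
t = (-0.25193, -0.06701, +1.10212) m
tr R = 2.745248; θ = arccos((tr R − 1)/2) = 0.510247 rad = 29.235°
axis k = ((R−Rᵀ)₃₂, (R−Rᵀ)₁₃, (R−Rᵀ)₂₁) / (2 sinθ) = (-0.006002, +0.950138, -0.311772)
rvec = θ·k = (-0.003063, +0.484805, -0.159081)

rvec=(-0.0031, 0.4848, -0.1591) tvec=(-0.2519, -0.0670, 1.1021)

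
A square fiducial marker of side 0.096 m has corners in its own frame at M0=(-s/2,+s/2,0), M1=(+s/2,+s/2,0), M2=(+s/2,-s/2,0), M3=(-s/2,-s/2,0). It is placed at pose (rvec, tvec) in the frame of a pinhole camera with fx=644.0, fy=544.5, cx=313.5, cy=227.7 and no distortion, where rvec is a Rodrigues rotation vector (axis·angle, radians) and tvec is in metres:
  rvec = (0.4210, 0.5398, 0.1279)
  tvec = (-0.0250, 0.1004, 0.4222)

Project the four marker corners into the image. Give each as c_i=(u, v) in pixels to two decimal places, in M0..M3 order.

c0=(221.65, 383.48) c1=(337.26, 428.53) c2=(341.21, 324.95) c3=(214.17, 286.65)

Intrinsics K: fx=644.0, fy=544.5, cx=313.5, cy=227.7
Marker side s = 0.096 m; corners in marker frame (Z=0):
  M0 = (-0.0480, +0.0480, 0)
  M1 = (+0.0480, +0.0480, 0)
  M2 = (+0.0480, -0.0480, 0)
  M3 = (-0.0480, -0.0480, 0)
rvec = (0.4210, 0.5398, 0.1279), |rvec| = θ = 0.69641 rad = 39.901°
Rodrigues: sinθ=0.64147, 1−cosθ=0.23285; R = I + sinθ·[k]× + (1−cosθ)·[k]×²:
    [+0.85225 -0.00870 +0.52307]
    [+0.22692 +0.90705 -0.35464]
    [-0.47136 +0.42093 +0.77501]
t = (-0.0250, 0.1004, 0.4222) m
M0: Pc = R·M0+t = (-0.06633, +0.13305, +0.46503); u = 644.0·(-0.06633)/0.46503 + 313.5 = 221.6487, v = 544.5·(+0.13305)/0.46503 + 227.7 = 383.4828
M1: Pc = R·M1+t = (+0.01549, +0.15483, +0.41978); u = 644.0·(+0.01549)/0.41978 + 313.5 = 337.2642, v = 544.5·(+0.15483)/0.41978 + 227.7 = 428.5321
M2: Pc = R·M2+t = (+0.01633, +0.06775, +0.37937); u = 644.0·(+0.01633)/0.37937 + 313.5 = 341.2134, v = 544.5·(+0.06775)/0.37937 + 227.7 = 324.9452
M3: Pc = R·M3+t = (-0.06549, +0.04597, +0.42462); u = 644.0·(-0.06549)/0.42462 + 313.5 = 214.1743, v = 544.5·(+0.04597)/0.42462 + 227.7 = 286.6477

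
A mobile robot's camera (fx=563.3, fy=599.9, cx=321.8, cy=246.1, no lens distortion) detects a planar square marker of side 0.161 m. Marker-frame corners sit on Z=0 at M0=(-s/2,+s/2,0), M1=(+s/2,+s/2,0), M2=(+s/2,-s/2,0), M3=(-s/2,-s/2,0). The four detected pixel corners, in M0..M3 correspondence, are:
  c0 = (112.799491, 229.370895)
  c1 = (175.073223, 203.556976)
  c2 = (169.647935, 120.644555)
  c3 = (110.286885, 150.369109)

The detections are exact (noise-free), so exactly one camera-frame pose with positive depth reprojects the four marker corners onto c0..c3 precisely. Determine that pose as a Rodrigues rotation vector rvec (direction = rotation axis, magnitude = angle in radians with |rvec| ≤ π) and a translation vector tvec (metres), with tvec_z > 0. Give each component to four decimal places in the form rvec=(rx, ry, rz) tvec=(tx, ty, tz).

Intrinsics K: fx=563.3, fy=599.9, cx=321.8, cy=246.1
Marker side s = 0.161 m; corners in marker frame (Z=0):
  M0 = (-0.0805, +0.0805, 0)
  M1 = (+0.0805, +0.0805, 0)
  M2 = (+0.0805, -0.0805, 0)
  M3 = (-0.0805, -0.0805, 0)
Detected image corners:
  c0 = (112.799491, 229.370895) px
  c1 = (175.073223, 203.556976) px
  c2 = (169.647935, 120.644555) px
  c3 = (110.286885, 150.369109) px
Planar DLT: solve 8×8 A·h = b for H (H[2,2]=1):
  H  [+321.72545 -14.21747 +140.94579]
  H  [-241.95398 +454.62131 +175.53926]
  H  [-0.39326 -0.27180 +1.00000]
B = K⁻¹H; ‖b₁‖=0.920067, ‖b₂‖=0.920067; λ = 2/(‖b₁‖+‖b₂‖) = 1.086877, sign → tz>0 ⇒ λ=+1.086877
r₁ = λ·B[:,0] = (+0.86494,-0.26302,-0.42743); r₂ = λ·B[:,1] = (+0.14133,+0.94486,-0.29542)
r₃ = r₁×r₂ = (+0.48156,+0.19511,+0.85442); SVD([r₁ r₂ r₃]) → R = UVᵀ:
  R  [+0.86494 +0.14133 +0.48156]
  R  [-0.26302 +0.94486 +0.19511]
  R  [-0.42743 -0.29542 +0.85442]
t = (-0.34895, -0.12784, +1.08688) m
tr R = 2.664220; θ = arccos((tr R − 1)/2) = 0.587895 rad = 33.684°
axis k = ((R−Rᵀ)₃₂, (R−Rᵀ)₁₃, (R−Rᵀ)₂₁) / (2 sinθ) = (-0.442225, +0.819482, -0.364535)
rvec = θ·k = (-0.259982, +0.481769, -0.214308)

rvec=(-0.2600, 0.4818, -0.2143) tvec=(-0.3490, -0.1278, 1.0869)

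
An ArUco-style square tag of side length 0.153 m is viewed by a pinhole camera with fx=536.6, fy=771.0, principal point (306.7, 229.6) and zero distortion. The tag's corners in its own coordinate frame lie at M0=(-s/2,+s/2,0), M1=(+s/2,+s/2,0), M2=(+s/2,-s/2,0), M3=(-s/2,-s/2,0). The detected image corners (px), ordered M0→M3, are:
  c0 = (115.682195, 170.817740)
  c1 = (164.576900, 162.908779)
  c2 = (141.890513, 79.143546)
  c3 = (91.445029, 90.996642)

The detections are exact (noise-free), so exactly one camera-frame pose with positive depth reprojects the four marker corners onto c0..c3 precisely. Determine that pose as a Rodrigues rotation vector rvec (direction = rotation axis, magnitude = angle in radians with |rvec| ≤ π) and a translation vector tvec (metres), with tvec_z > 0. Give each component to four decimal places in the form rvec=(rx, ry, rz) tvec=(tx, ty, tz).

Intrinsics K: fx=536.6, fy=771.0, cx=306.7, cy=229.6
Marker side s = 0.153 m; corners in marker frame (Z=0):
  M0 = (-0.0765, +0.0765, 0)
  M1 = (+0.0765, +0.0765, 0)
  M2 = (+0.0765, -0.0765, 0)
  M3 = (-0.0765, -0.0765, 0)
Detected image corners:
  c0 = (115.682195, 170.817740) px
  c1 = (164.576900, 162.908779) px
  c2 = (141.890513, 79.143546) px
  c3 = (91.445029, 90.996642) px
Planar DLT: solve 8×8 A·h = b for H (H[2,2]=1):
  H  [+289.22334 +196.32140 +128.17614]
  H  [-98.87264 +576.38277 +127.11513]
  H  [-0.27483 +0.33388 +1.00000]
B = K⁻¹H; ‖b₁‖=0.749807, ‖b₂‖=0.749807; λ = 2/(‖b₁‖+‖b₂‖) = 1.333677, sign → tz>0 ⇒ λ=+1.333677
r₁ = λ·B[:,0] = (+0.92834,-0.06188,-0.36654); r₂ = λ·B[:,1] = (+0.23343,+0.86442,+0.44529)
r₃ = r₁×r₂ = (+0.28929,-0.49894,+0.81692); SVD([r₁ r₂ r₃]) → R = UVᵀ:
  R  [+0.92834 +0.23343 +0.28929]
  R  [-0.06188 +0.86442 -0.49894]
  R  [-0.36654 +0.44529 +0.81692]
t = (-0.44371, -0.17728, +1.33368) m
tr R = 2.609690; θ = arccos((tr R − 1)/2) = 0.635382 rad = 36.405°
axis k = ((R−Rᵀ)₃₂, (R−Rᵀ)₁₃, (R−Rᵀ)₂₁) / (2 sinθ) = (+0.795498, +0.552527, -0.248791)
rvec = θ·k = (+0.505446, +0.351066, -0.158077)

rvec=(0.5054, 0.3511, -0.1581) tvec=(-0.4437, -0.1773, 1.3337)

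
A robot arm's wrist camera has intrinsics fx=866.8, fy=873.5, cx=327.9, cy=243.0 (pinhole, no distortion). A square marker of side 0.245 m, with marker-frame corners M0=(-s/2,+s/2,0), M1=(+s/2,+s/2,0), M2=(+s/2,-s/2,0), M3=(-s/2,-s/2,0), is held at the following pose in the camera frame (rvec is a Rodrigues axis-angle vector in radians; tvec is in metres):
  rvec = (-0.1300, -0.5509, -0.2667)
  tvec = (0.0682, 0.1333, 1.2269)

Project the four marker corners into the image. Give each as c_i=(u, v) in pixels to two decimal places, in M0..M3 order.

c0=(329.95, 452.34) c1=(464.95, 395.33) c2=(417.14, 236.06) c3=(278.23, 274.68)

Intrinsics K: fx=866.8, fy=873.5, cx=327.9, cy=243.0
Marker side s = 0.245 m; corners in marker frame (Z=0):
  M0 = (-0.1225, +0.1225, 0)
  M1 = (+0.1225, +0.1225, 0)
  M2 = (+0.1225, -0.1225, 0)
  M3 = (-0.1225, -0.1225, 0)
rvec = (-0.1300, -0.5509, -0.2667), |rvec| = θ = 0.62572 rad = 35.851°
Rodrigues: sinθ=0.58568, 1−cosθ=0.18946; R = I + sinθ·[k]× + (1−cosθ)·[k]×²:
    [+0.81872 +0.28429 -0.49887]
    [-0.21498 +0.95740 +0.19278]
    [+0.53243 -0.05058 +0.84496]
t = (0.0682, 0.1333, 1.2269) m
M0: Pc = R·M0+t = (+0.00273, +0.27692, +1.15548); u = 866.8·(+0.00273)/1.15548 + 327.9 = 329.9495, v = 873.5·(+0.27692)/1.15548 + 243.0 = 452.3386
M1: Pc = R·M1+t = (+0.20332, +0.22425, +1.28593); u = 866.8·(+0.20332)/1.28593 + 327.9 = 464.9506, v = 873.5·(+0.22425)/1.28593 + 243.0 = 395.3258
M2: Pc = R·M2+t = (+0.13367, -0.01032, +1.29832); u = 866.8·(+0.13367)/1.29832 + 327.9 = 417.1411, v = 873.5·(-0.01032)/1.29832 + 243.0 = 236.0589
M3: Pc = R·M3+t = (-0.06692, +0.04235, +1.16787); u = 866.8·(-0.06692)/1.16787 + 327.9 = 278.2325, v = 873.5·(+0.04235)/1.16787 + 243.0 = 274.6776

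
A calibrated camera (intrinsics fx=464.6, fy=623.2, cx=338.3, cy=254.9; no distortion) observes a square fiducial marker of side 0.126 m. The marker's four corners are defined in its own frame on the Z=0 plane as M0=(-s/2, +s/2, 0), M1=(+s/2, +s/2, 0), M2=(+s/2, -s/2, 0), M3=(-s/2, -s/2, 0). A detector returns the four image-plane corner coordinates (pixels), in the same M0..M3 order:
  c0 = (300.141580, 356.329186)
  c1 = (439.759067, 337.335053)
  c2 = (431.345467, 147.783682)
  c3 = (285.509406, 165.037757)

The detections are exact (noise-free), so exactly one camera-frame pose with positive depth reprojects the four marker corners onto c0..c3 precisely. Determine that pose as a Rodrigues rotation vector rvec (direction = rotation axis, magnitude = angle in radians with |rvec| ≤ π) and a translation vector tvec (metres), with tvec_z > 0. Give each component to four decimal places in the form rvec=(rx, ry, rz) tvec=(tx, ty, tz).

Intrinsics K: fx=464.6, fy=623.2, cx=338.3, cy=254.9
Marker side s = 0.126 m; corners in marker frame (Z=0):
  M0 = (-0.0630, +0.0630, 0)
  M1 = (+0.0630, +0.0630, 0)
  M2 = (+0.0630, -0.0630, 0)
  M3 = (-0.0630, -0.0630, 0)
Detected image corners:
  c0 = (300.141580, 356.329186) px
  c1 = (439.759067, 337.335053) px
  c2 = (431.345467, 147.783682) px
  c3 = (285.509406, 165.037757) px
Planar DLT: solve 8×8 A·h = b for H (H[2,2]=1):
  H  [+1170.33331 +214.14597 +364.78174]
  H  [-117.66135 +1596.11856 +253.58517]
  H  [+0.10463 +0.33734 +1.00000]
B = K⁻¹H; ‖b₁‖=2.456009, ‖b₂‖=2.456009; λ = 2/(‖b₁‖+‖b₂‖) = 0.407165, sign → tz>0 ⇒ λ=+0.407165
r₁ = λ·B[:,0] = (+0.99463,-0.09430,+0.04260); r₂ = λ·B[:,1] = (+0.08766,+0.98664,+0.13735)
r₃ = r₁×r₂ = (-0.05499,-0.13288,+0.98961); SVD([r₁ r₂ r₃]) → R = UVᵀ:
  R  [+0.99463 +0.08766 -0.05499]
  R  [-0.09430 +0.98664 -0.13288]
  R  [+0.04260 +0.13735 +0.98961]
t = (+0.02321, -0.00086, +0.40716) m
tr R = 2.970873; θ = arccos((tr R − 1)/2) = 0.170874 rad = 9.790°
axis k = ((R−Rᵀ)₃₂, (R−Rᵀ)₁₃, (R−Rᵀ)₂₁) / (2 sinθ) = (+0.794612, -0.286948, -0.535026)
rvec = θ·k = (+0.135779, -0.049032, -0.091422)

rvec=(0.1358, -0.0490, -0.0914) tvec=(0.0232, -0.0009, 0.4072)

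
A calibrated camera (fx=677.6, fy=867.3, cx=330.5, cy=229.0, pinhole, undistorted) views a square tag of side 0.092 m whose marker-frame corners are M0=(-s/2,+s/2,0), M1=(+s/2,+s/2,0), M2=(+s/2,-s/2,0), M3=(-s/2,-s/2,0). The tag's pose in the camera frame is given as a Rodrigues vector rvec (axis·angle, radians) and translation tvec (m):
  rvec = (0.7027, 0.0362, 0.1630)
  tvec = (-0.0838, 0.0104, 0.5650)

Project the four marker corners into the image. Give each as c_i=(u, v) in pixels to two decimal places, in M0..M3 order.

Intrinsics K: fx=677.6, fy=867.3, cx=330.5, cy=229.0
Marker side s = 0.092 m; corners in marker frame (Z=0):
  M0 = (-0.0460, +0.0460, 0)
  M1 = (+0.0460, +0.0460, 0)
  M2 = (+0.0460, -0.0460, 0)
  M3 = (-0.0460, -0.0460, 0)
rvec = (0.7027, 0.0362, 0.1630), |rvec| = θ = 0.72226 rad = 41.383°
Rodrigues: sinθ=0.66109, 1−cosθ=0.24969; R = I + sinθ·[k]× + (1−cosθ)·[k]×²:
    [+0.98666 -0.13702 +0.08796]
    [+0.16137 +0.75094 -0.64035]
    [+0.02169 +0.64600 +0.76303]
t = (-0.0838, 0.0104, 0.5650) m
M0: Pc = R·M0+t = (-0.13549, +0.03752, +0.59372); u = 677.6·(-0.13549)/0.59372 + 330.5 = 175.8689, v = 867.3·(+0.03752)/0.59372 + 229.0 = 283.8092
M1: Pc = R·M1+t = (-0.04472, +0.05237, +0.59571); u = 677.6·(-0.04472)/0.59571 + 330.5 = 279.6367, v = 867.3·(+0.05237)/0.59571 + 229.0 = 305.2398
M2: Pc = R·M2+t = (-0.03211, -0.01672, +0.53628); u = 677.6·(-0.03211)/0.53628 + 330.5 = 289.9272, v = 867.3·(-0.01672)/0.53628 + 229.0 = 201.9594
M3: Pc = R·M3+t = (-0.12288, -0.03157, +0.53429); u = 677.6·(-0.12288)/0.53429 + 330.5 = 174.6551, v = 867.3·(-0.03157)/0.53429 + 229.0 = 177.7592

c0=(175.87, 283.81) c1=(279.64, 305.24) c2=(289.93, 201.96) c3=(174.66, 177.76)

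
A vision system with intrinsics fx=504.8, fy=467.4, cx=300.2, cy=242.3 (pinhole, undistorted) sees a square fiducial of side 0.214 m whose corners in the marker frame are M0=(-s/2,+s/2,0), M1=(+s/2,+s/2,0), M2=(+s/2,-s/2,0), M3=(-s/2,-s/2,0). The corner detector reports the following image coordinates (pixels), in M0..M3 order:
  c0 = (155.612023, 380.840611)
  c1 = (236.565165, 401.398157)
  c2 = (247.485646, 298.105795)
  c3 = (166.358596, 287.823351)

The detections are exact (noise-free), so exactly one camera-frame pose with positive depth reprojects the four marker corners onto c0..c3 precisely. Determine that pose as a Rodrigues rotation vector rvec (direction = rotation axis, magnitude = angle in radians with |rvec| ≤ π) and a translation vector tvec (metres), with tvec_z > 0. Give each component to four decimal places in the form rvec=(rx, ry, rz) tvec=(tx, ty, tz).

Intrinsics K: fx=504.8, fy=467.4, cx=300.2, cy=242.3
Marker side s = 0.214 m; corners in marker frame (Z=0):
  M0 = (-0.1070, +0.1070, 0)
  M1 = (+0.1070, +0.1070, 0)
  M2 = (+0.1070, -0.1070, 0)
  M3 = (-0.1070, -0.1070, 0)
Detected image corners:
  c0 = (155.612023, 380.840611) px
  c1 = (236.565165, 401.398157) px
  c2 = (247.485646, 298.105795) px
  c3 = (166.358596, 287.823351) px
Planar DLT: solve 8×8 A·h = b for H (H[2,2]=1):
  H  [+281.84040 -61.52995 +199.45285]
  H  [-92.48647 +438.88498 +341.36070]
  H  [-0.48065 -0.05423 +1.00000]
B = K⁻¹H; ‖b₁‖=0.972761, ‖b₂‖=0.972761; λ = 2/(‖b₁‖+‖b₂‖) = 1.028001, sign → tz>0 ⇒ λ=+1.028001
r₁ = λ·B[:,0] = (+0.86780,+0.05273,-0.49411); r₂ = λ·B[:,1] = (-0.09215,+0.99418,-0.05574)
r₃ = r₁×r₂ = (+0.48830,+0.09391,+0.86761); SVD([r₁ r₂ r₃]) → R = UVᵀ:
  R  [+0.86780 -0.09215 +0.48830]
  R  [+0.05273 +0.99418 +0.09391]
  R  [-0.49411 -0.05574 +0.86761]
t = (-0.20517, +0.21787, +1.02800) m
tr R = 2.729591; θ = arccos((tr R − 1)/2) = 0.526053 rad = 30.141°
axis k = ((R−Rᵀ)₃₂, (R−Rᵀ)₁₃, (R−Rᵀ)₂₁) / (2 sinθ) = (-0.149020, +0.978253, +0.144271)
rvec = θ·k = (-0.078393, +0.514613, +0.075894)

rvec=(-0.0784, 0.5146, 0.0759) tvec=(-0.2052, 0.2179, 1.0280)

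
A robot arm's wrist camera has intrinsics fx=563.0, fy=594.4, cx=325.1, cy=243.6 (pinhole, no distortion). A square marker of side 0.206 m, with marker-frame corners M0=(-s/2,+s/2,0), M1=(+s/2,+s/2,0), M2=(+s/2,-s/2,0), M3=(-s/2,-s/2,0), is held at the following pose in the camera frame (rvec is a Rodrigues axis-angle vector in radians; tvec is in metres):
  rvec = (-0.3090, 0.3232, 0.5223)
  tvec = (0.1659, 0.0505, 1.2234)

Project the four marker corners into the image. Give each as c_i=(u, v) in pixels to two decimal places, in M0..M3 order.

Intrinsics K: fx=563.0, fy=594.4, cx=325.1, cy=243.6
Marker side s = 0.206 m; corners in marker frame (Z=0):
  M0 = (-0.1030, +0.1030, 0)
  M1 = (+0.1030, +0.1030, 0)
  M2 = (+0.1030, -0.1030, 0)
  M3 = (-0.1030, -0.1030, 0)
rvec = (-0.3090, 0.3232, 0.5223), |rvec| = θ = 0.68756 rad = 39.394°
Rodrigues: sinθ=0.63465, 1−cosθ=0.22720; R = I + sinθ·[k]× + (1−cosθ)·[k]×²:
    [+0.81869 -0.53011 +0.22076]
    [+0.43411 +0.82300 +0.36635]
    [-0.37590 -0.20409 +0.90391]
t = (0.1659, 0.0505, 1.2234) m
M0: Pc = R·M0+t = (+0.02697, +0.09056, +1.24110); u = 563.0·(+0.02697)/1.24110 + 325.1 = 337.3363, v = 594.4·(+0.09056)/1.24110 + 243.6 = 286.9699
M1: Pc = R·M1+t = (+0.19562, +0.17998, +1.16366); u = 563.0·(+0.19562)/1.16366 + 325.1 = 419.7462, v = 594.4·(+0.17998)/1.16366 + 243.6 = 335.5355
M2: Pc = R·M2+t = (+0.30483, +0.01044, +1.20570); u = 563.0·(+0.30483)/1.20570 + 325.1 = 467.4376, v = 594.4·(+0.01044)/1.20570 + 243.6 = 248.7490
M3: Pc = R·M3+t = (+0.13618, -0.07898, +1.28314); u = 563.0·(+0.13618)/1.28314 + 325.1 = 384.8498, v = 594.4·(-0.07898)/1.28314 + 243.6 = 207.0121

c0=(337.34, 286.97) c1=(419.75, 335.54) c2=(467.44, 248.75) c3=(384.85, 207.01)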